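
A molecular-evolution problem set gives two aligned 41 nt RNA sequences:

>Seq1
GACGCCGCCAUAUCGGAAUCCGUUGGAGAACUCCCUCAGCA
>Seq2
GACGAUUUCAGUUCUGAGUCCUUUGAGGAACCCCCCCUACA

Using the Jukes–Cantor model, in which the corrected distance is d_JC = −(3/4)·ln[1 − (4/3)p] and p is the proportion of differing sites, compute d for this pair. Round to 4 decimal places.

Mismatches occur at site 5 (C/A), site 6 (C/U), site 7 (G/U), site 8 (C/U), site 11 (U/G), site 12 (A/U), site 15 (G/U), site 18 (A/G), site 22 (G/U), site 26 (G/A), site 27 (A/G), site 32 (U/C), site 36 (U/C), site 38 (A/U), site 39 (G/A).
p = 15/41 = 0.365854.
d = −0.75 · ln(1 − (4/3)·0.365854) = −0.75 · ln(0.512195) = −0.75 · (-0.669050) = 0.5018.

0.5018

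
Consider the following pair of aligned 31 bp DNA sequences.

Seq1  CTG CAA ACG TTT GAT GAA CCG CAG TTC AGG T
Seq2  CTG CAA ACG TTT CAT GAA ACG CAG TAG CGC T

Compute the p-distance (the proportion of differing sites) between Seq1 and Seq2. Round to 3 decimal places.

Differing sites — 13:G/C; 19:C/A; 26:T/A; 27:C/G; 28:A/C; 30:G/C.
There are 6 differences over 31 sites, so p = 6/31 = 0.194.

0.194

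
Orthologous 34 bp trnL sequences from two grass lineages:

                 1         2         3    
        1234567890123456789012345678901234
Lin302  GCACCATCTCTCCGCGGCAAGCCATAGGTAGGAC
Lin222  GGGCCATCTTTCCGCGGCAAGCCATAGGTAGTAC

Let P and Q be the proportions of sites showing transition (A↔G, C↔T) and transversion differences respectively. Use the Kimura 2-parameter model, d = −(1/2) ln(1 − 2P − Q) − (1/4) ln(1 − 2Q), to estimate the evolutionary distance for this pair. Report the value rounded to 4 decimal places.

Differing sites — 2:C/G (Tv); 3:A/G (Ti); 10:C/T (Ti); 32:G/T (Tv).
Of the 4 differences, 2 transitions and 2 transversions over 34 sites: P = 2/34 = 0.058824, Q = 2/34 = 0.058824.
d = −0.5·ln(0.823528) − 0.25·ln(0.882352) = −0.5·(-0.194158) − 0.25·(-0.125164) = 0.1284.

0.1284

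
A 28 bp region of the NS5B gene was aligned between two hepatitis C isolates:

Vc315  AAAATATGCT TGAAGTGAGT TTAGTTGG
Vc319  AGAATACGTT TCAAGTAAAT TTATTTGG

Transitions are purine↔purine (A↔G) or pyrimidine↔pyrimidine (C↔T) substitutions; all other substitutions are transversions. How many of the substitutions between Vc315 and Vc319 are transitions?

The sequences differ at positions 2 (A/G, transition), 7 (T/C, transition), 9 (C/T, transition), 12 (G/C, transversion), 17 (G/A, transition), 19 (G/A, transition), 24 (G/T, transversion).
Of the 7 differences, 5 transitions and 2 transversions, so the answer is 5.

5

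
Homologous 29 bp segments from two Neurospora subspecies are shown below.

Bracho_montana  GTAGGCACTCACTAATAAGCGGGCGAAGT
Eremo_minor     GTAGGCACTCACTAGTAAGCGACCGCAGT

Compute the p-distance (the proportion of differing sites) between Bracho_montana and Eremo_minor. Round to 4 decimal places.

Mismatches occur at site 15 (A→G), site 22 (G→A), site 23 (G→C), site 26 (A→C).
There are 4 differences over 29 sites, so p = 4/29 = 0.1379.

0.1379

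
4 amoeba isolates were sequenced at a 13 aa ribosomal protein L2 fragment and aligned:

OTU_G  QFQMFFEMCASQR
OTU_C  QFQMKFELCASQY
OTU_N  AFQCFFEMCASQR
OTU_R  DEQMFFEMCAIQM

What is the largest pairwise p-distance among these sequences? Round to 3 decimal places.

Pairwise Hamming distances:
  OTU_G vs OTU_C: 3
  OTU_G vs OTU_N: 2
  OTU_G vs OTU_R: 4
  OTU_C vs OTU_N: 5
  OTU_C vs OTU_R: 6
  OTU_N vs OTU_R: 5
The largest is 6 mismatches, between OTU_C and OTU_R; p = 6/13 = 0.462.

0.462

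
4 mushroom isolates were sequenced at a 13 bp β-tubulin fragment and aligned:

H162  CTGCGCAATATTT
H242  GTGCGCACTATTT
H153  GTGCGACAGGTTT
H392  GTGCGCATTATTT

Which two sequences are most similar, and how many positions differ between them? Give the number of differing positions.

1

Pairwise Hamming distances:
  H162 vs H242: 2
  H162 vs H153: 5
  H162 vs H392: 2
  H242 vs H153: 5
  H242 vs H392: 1
  H153 vs H392: 5
The smallest is 1, between H242 and H392.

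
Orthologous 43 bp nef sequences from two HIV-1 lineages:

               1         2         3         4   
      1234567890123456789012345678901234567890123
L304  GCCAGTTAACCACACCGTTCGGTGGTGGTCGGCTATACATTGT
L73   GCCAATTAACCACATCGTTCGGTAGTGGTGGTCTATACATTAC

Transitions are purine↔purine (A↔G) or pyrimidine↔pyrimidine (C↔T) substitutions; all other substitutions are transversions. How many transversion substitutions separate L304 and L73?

Mismatches occur at site 5 (G↔A, transition), site 15 (C↔T, transition), site 24 (G↔A, transition), site 30 (C↔G, transversion), site 32 (G↔T, transversion), site 42 (G↔A, transition), site 43 (T↔C, transition).
Of the 7 differences, 5 transitions and 2 transversions, so the answer is 2.

2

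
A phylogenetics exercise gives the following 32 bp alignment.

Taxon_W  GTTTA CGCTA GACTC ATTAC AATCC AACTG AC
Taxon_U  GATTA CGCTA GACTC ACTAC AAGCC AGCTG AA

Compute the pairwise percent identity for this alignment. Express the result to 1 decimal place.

Differing sites — 2:T/A; 17:T/C; 23:T/G; 27:A/G; 32:C/A.
27 of the 32 sites match, so the percent identity is 27/32 × 100 = 84.4%.

84.4%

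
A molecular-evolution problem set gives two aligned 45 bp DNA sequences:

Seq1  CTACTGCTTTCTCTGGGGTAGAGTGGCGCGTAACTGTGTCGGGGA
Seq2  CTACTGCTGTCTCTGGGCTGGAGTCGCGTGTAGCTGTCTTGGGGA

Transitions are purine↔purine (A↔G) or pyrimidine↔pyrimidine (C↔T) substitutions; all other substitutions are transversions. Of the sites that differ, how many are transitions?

4

Mismatches occur at site 9 (T/G, transversion), site 18 (G/C, transversion), site 20 (A/G, transition), site 25 (G/C, transversion), site 29 (C/T, transition), site 33 (A/G, transition), site 38 (G/C, transversion), site 40 (C/T, transition).
Of the 8 differences, 4 transitions and 4 transversions, so the answer is 4.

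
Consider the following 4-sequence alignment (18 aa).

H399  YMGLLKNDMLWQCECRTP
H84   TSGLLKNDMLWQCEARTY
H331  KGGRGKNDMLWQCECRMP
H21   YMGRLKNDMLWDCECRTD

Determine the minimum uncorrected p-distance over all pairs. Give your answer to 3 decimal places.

0.167

Pairwise Hamming distances:
  H399 vs H84: 4
  H399 vs H331: 5
  H399 vs H21: 3
  H84 vs H331: 7
  H84 vs H21: 6
  H331 vs H21: 6
The smallest is 3 mismatches, between H399 and H21; p = 3/18 = 0.167.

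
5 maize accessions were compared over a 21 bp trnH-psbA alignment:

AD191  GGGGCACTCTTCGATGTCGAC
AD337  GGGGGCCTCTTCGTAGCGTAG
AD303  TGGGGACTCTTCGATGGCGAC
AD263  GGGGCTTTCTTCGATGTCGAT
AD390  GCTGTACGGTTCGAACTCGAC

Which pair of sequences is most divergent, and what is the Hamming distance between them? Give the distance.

12

Pairwise Hamming distances:
  AD191 vs AD337: 8
  AD191 vs AD303: 3
  AD191 vs AD263: 3
  AD191 vs AD390: 7
  AD337 vs AD303: 8
  AD337 vs AD263: 9
  AD337 vs AD390: 12
  AD303 vs AD263: 6
  AD303 vs AD390: 9
  AD263 vs AD390: 10
The largest is 12, between AD337 and AD390.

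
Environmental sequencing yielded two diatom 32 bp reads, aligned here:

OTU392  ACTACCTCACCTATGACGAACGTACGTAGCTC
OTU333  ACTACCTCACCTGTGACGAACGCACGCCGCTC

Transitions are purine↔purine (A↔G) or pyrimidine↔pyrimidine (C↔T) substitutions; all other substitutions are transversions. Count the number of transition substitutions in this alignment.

3

Differing sites — 13:A/G (Ti); 23:T/C (Ti); 27:T/C (Ti); 28:A/C (Tv).
Of the 4 differences, 3 transitions and 1 transversion, so the answer is 3.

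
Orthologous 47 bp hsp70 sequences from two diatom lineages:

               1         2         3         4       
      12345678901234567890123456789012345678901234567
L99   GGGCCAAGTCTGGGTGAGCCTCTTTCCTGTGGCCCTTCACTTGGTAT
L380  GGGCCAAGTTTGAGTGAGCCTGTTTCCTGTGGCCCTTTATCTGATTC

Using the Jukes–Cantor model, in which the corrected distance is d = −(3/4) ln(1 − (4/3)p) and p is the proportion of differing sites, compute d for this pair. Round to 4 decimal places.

0.2211

Mismatches occur at site 10 (C/T), site 13 (G/A), site 22 (C/G), site 38 (C/T), site 40 (C/T), site 41 (T/C), site 44 (G/A), site 46 (A/T), site 47 (T/C).
p = 9/47 = 0.191489.
d = −0.75 · ln(1 − (4/3)·0.191489) = −0.75 · ln(0.744681) = −0.75 · (-0.294799) = 0.2211.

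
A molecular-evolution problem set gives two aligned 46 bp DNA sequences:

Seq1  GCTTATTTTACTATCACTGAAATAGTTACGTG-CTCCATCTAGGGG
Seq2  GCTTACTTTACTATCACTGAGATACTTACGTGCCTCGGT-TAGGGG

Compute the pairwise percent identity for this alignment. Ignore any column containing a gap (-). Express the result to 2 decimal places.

88.64%

Excluding the 2 gap columns leaves 44 comparable sites.
Mismatches occur at site 6 (T↔C), site 21 (A↔G), site 25 (G↔C), site 37 (C↔G), site 38 (A↔G).
39 of the 44 comparable sites match, so the percent identity is 39/44 × 100 = 88.64%.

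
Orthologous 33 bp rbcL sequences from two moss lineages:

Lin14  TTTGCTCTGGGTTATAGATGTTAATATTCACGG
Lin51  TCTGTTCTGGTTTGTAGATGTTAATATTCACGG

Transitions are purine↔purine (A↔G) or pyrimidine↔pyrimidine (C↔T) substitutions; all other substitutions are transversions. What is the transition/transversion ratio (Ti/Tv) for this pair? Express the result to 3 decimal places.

3.000

Mismatches occur at site 2 (T/C, transition), site 5 (C/T, transition), site 11 (G/T, transversion), site 14 (A/G, transition).
Of the 4 differences, 3 transitions and 1 transversion, so Ti/Tv = 3/1 = 3.000.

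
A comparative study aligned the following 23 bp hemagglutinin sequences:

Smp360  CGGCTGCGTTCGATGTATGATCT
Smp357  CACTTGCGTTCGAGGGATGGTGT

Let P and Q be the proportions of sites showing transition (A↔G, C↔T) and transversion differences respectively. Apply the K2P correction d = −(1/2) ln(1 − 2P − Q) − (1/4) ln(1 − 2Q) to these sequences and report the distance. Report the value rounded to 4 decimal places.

0.3921

The sequences differ at positions 2 (G/A, transition), 3 (G/C, transversion), 4 (C/T, transition), 14 (T/G, transversion), 16 (T/G, transversion), 20 (A/G, transition), 22 (C/G, transversion).
Of the 7 differences, 3 transitions and 4 transversions over 23 sites: P = 3/23 = 0.130435, Q = 4/23 = 0.173913.
d = −0.5·ln(0.565217) − 0.25·ln(0.652174) = −0.5·(-0.570546) − 0.25·(-0.427444) = 0.3921.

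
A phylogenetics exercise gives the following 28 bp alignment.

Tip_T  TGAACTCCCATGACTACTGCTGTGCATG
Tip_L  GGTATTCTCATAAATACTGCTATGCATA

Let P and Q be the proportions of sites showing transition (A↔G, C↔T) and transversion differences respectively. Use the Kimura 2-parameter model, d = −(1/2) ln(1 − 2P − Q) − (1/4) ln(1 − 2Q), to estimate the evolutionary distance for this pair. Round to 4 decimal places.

The sequences differ at positions 1 (T/G, transversion), 3 (A/T, transversion), 5 (C/T, transition), 8 (C/T, transition), 12 (G/A, transition), 14 (C/A, transversion), 22 (G/A, transition), 28 (G/A, transition).
Of the 8 differences, 5 transitions and 3 transversions over 28 sites: P = 5/28 = 0.178571, Q = 3/28 = 0.107143.
d = −0.5·ln(0.535715) − 0.25·ln(0.785714) = −0.5·(-0.624153) − 0.25·(-0.241162) = 0.3724.

0.3724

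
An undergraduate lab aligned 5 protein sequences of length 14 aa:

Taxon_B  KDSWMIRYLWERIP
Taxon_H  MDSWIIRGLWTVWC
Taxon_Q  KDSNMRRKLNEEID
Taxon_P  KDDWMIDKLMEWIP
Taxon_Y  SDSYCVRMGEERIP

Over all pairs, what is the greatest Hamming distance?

Pairwise Hamming distances:
  Taxon_B vs Taxon_H: 7
  Taxon_B vs Taxon_Q: 6
  Taxon_B vs Taxon_P: 5
  Taxon_B vs Taxon_Y: 7
  Taxon_H vs Taxon_Q: 10
  Taxon_H vs Taxon_P: 10
  Taxon_H vs Taxon_Y: 11
  Taxon_Q vs Taxon_P: 7
  Taxon_Q vs Taxon_Y: 9
  Taxon_P vs Taxon_Y: 10
The largest is 11, between Taxon_H and Taxon_Y.

11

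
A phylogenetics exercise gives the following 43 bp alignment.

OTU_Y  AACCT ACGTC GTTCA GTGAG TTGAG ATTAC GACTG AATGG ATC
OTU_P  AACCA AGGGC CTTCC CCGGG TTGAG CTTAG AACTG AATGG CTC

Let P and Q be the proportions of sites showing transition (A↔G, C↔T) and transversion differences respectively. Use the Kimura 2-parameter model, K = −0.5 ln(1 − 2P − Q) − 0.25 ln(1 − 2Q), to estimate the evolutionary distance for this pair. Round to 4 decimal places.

Differing sites — 5:T/A (Tv); 7:C/G (Tv); 9:T/G (Tv); 11:G/C (Tv); 15:A/C (Tv); 16:G/C (Tv); 17:T/C (Ti); 19:A/G (Ti); 26:A/C (Tv); 30:C/G (Tv); 31:G/A (Ti); 41:A/C (Tv).
Of the 12 differences, 3 transitions and 9 transversions over 43 sites: P = 3/43 = 0.069767, Q = 9/43 = 0.209302.
d = −0.5·ln(0.651164) − 0.25·ln(0.581396) = −0.5·(-0.428994) − 0.25·(-0.542323) = 0.3501.

0.3501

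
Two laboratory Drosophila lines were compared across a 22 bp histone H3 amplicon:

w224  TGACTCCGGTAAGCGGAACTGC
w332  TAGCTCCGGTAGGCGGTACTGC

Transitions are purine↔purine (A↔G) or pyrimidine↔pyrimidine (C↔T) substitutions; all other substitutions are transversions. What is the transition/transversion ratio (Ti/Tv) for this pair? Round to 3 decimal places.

Mismatches occur at site 2 (G↔A, transition), site 3 (A↔G, transition), site 12 (A↔G, transition), site 17 (A↔T, transversion).
Of the 4 differences, 3 transitions and 1 transversion, so Ti/Tv = 3/1 = 3.000.

3.000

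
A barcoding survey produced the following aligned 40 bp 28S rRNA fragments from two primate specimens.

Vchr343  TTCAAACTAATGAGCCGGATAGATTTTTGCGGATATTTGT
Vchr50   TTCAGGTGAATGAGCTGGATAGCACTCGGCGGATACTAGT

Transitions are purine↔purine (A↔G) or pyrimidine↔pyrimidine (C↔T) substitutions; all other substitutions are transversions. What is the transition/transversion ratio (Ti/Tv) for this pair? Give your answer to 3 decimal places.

Differing sites — 5:A/G (Ti); 6:A/G (Ti); 7:C/T (Ti); 8:T/G (Tv); 16:C/T (Ti); 23:A/C (Tv); 24:T/A (Tv); 25:T/C (Ti); 27:T/C (Ti); 28:T/G (Tv); 36:T/C (Ti); 38:T/A (Tv).
Of the 12 differences, 7 transitions and 5 transversions, so Ti/Tv = 7/5 = 1.400.

1.400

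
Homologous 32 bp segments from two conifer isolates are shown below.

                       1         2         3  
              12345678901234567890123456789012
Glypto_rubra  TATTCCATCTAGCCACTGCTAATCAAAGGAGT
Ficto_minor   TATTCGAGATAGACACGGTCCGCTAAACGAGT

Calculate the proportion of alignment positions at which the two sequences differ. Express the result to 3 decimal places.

0.375

Mismatches occur at site 6 (C↔G), site 8 (T↔G), site 9 (C↔A), site 13 (C↔A), site 17 (T↔G), site 19 (C↔T), site 20 (T↔C), site 21 (A↔C), site 22 (A↔G), site 23 (T↔C), site 24 (C↔T), site 28 (G↔C).
There are 12 differences over 32 sites, so p = 12/32 = 0.375.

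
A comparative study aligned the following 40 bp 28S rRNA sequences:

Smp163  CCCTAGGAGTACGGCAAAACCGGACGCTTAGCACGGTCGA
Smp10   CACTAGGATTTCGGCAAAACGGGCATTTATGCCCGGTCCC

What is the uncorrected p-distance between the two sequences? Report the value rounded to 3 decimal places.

The sequences differ at positions 2 (C/A), 9 (G/T), 11 (A/T), 21 (C/G), 24 (A/C), 25 (C/A), 26 (G/T), 27 (C/T), 29 (T/A), 30 (A/T), 33 (A/C), 39 (G/C), 40 (A/C).
There are 13 differences over 40 sites, so p = 13/40 = 0.325.

0.325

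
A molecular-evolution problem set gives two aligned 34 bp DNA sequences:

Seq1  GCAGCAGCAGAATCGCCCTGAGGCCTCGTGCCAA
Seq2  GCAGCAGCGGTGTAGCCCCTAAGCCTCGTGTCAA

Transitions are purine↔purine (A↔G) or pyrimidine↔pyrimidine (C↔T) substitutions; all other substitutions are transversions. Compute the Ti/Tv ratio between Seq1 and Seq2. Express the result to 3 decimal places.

1.667

Mismatches occur at site 9 (A→G, transition), site 11 (A→T, transversion), site 12 (A→G, transition), site 14 (C→A, transversion), site 19 (T→C, transition), site 20 (G→T, transversion), site 22 (G→A, transition), site 31 (C→T, transition).
Of the 8 differences, 5 transitions and 3 transversions, so Ti/Tv = 5/3 = 1.667.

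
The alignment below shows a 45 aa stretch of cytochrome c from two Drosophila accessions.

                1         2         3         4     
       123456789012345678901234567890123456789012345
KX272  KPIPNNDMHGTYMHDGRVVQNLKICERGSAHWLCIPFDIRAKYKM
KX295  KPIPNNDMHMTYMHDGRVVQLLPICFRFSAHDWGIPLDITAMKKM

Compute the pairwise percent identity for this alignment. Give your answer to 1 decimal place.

73.3%

Differing sites — 10:G/M; 21:N/L; 23:K/P; 26:E/F; 28:G/F; 32:W/D; 33:L/W; 34:C/G; 37:F/L; 40:R/T; 42:K/M; 43:Y/K.
33 of the 45 sites match, so the percent identity is 33/45 × 100 = 73.3%.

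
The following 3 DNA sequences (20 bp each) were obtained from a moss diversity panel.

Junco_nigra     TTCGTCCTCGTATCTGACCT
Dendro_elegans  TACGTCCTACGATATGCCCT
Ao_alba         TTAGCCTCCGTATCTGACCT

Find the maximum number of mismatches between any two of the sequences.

Pairwise Hamming distances:
  Junco_nigra vs Dendro_elegans: 6
  Junco_nigra vs Ao_alba: 4
  Dendro_elegans vs Ao_alba: 10
The largest is 10, between Dendro_elegans and Ao_alba.

10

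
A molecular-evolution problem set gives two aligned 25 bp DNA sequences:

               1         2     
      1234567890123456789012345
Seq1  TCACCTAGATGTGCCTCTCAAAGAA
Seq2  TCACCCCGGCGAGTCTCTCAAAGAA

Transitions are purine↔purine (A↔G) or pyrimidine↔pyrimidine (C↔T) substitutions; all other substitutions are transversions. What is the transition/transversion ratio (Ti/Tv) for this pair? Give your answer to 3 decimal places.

The sequences differ at positions 6 (T/C, transition), 7 (A/C, transversion), 9 (A/G, transition), 10 (T/C, transition), 12 (T/A, transversion), 14 (C/T, transition).
Of the 6 differences, 4 transitions and 2 transversions, so Ti/Tv = 4/2 = 2.000.

2.000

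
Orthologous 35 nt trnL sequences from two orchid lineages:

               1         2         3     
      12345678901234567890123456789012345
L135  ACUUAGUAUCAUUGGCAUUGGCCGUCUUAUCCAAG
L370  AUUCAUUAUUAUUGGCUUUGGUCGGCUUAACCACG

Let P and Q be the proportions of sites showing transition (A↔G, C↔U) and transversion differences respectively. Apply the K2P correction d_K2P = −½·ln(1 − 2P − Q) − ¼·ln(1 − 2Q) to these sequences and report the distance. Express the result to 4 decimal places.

Differing sites — 2:C/U (Ti); 4:U/C (Ti); 6:G/U (Tv); 10:C/U (Ti); 17:A/U (Tv); 22:C/U (Ti); 25:U/G (Tv); 30:U/A (Tv); 34:A/C (Tv).
Of the 9 differences, 4 transitions and 5 transversions over 35 sites: P = 4/35 = 0.114286, Q = 5/35 = 0.142857.
d = −0.5·ln(0.628571) − 0.25·ln(0.714286) = −0.5·(-0.464306) − 0.25·(-0.336472) = 0.3163.

0.3163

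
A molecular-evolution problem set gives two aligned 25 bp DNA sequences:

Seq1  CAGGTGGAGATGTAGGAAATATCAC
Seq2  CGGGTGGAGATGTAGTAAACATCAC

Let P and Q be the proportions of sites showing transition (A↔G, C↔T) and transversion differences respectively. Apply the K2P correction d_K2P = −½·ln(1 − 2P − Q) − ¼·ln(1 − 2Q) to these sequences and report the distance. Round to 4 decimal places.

0.1324

Differing sites — 2:A/G (Ti); 16:G/T (Tv); 20:T/C (Ti).
Of the 3 differences, 2 transitions and 1 transversion over 25 sites: P = 2/25 = 0.080000, Q = 1/25 = 0.040000.
d = −0.5·ln(0.800000) − 0.25·ln(0.920000) = −0.5·(-0.223144) − 0.25·(-0.083382) = 0.1324.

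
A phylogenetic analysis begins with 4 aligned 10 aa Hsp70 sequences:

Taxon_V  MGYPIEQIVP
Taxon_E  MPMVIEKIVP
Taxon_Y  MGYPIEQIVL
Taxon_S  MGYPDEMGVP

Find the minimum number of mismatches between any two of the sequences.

1

Pairwise Hamming distances:
  Taxon_V vs Taxon_E: 4
  Taxon_V vs Taxon_Y: 1
  Taxon_V vs Taxon_S: 3
  Taxon_E vs Taxon_Y: 5
  Taxon_E vs Taxon_S: 6
  Taxon_Y vs Taxon_S: 4
The smallest is 1, between Taxon_V and Taxon_Y.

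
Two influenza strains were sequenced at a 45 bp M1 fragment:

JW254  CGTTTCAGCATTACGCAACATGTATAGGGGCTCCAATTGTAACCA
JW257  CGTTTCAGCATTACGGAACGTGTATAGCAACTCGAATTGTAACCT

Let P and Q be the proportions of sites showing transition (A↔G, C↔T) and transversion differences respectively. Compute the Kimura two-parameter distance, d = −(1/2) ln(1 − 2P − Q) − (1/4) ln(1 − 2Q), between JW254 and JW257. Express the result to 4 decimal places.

Mismatches occur at site 16 (C/G, transversion), site 20 (A/G, transition), site 28 (G/C, transversion), site 29 (G/A, transition), site 30 (G/A, transition), site 34 (C/G, transversion), site 45 (A/T, transversion).
Of the 7 differences, 3 transitions and 4 transversions over 45 sites: P = 3/45 = 0.066667, Q = 4/45 = 0.088889.
d = −0.5·ln(0.777777) − 0.25·ln(0.822222) = −0.5·(-0.251315) − 0.25·(-0.195745) = 0.1746.

0.1746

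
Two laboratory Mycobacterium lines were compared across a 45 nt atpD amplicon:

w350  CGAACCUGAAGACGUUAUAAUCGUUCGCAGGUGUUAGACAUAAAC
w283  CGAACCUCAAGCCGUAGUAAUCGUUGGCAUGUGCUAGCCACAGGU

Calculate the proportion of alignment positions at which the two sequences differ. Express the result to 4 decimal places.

Differing sites — 8:G/C; 12:A/C; 16:U/A; 17:A/G; 26:C/G; 30:G/U; 34:U/C; 38:A/C; 41:U/C; 43:A/G; 44:A/G; 45:C/U.
There are 12 differences over 45 sites, so p = 12/45 = 0.2667.

0.2667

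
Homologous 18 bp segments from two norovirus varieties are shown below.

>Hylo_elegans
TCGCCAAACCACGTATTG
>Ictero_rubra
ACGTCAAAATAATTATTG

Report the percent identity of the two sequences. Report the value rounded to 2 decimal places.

Mismatches occur at site 1 (T→A), site 4 (C→T), site 9 (C→A), site 10 (C→T), site 12 (C→A), site 13 (G→T).
12 of the 18 sites match, so the percent identity is 12/18 × 100 = 66.67%.

66.67%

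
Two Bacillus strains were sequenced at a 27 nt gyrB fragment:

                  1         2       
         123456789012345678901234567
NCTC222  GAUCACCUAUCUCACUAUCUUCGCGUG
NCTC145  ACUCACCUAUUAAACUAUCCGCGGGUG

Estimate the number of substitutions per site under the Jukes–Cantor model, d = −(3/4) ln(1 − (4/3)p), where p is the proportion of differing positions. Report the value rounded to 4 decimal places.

0.3770

Differing sites — 1:G/A; 2:A/C; 11:C/U; 12:U/A; 13:C/A; 20:U/C; 21:U/G; 24:C/G.
p = 8/27 = 0.296296.
d = −0.75 · ln(1 − (4/3)·0.296296) = −0.75 · ln(0.604939) = −0.75 · (-0.502628) = 0.3770.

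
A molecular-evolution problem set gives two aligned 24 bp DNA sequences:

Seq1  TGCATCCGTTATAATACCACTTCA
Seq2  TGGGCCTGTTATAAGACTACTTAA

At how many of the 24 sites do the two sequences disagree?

Differing sites — 3:C/G; 4:A/G; 5:T/C; 7:C/T; 15:T/G; 18:C/T; 23:C/A.
That gives 7 mismatches out of 24 aligned sites, so the Hamming distance is 7.

7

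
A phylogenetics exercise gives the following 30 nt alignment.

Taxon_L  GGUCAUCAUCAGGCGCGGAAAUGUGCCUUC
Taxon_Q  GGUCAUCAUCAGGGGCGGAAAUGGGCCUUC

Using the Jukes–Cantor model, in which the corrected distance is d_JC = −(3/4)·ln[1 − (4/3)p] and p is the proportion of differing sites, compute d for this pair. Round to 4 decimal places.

0.0698

Mismatches occur at site 14 (C↔G), site 24 (U↔G).
p = 2/30 = 0.066667.
d = −0.75 · ln(1 − (4/3)·0.066667) = −0.75 · ln(0.911111) = −0.75 · (-0.093091) = 0.0698.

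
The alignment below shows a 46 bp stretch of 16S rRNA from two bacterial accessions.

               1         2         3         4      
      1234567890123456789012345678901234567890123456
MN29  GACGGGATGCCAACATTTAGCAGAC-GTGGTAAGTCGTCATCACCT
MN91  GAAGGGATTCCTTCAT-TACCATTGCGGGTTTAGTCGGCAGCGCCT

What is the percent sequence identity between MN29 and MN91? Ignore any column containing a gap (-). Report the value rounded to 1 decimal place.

68.2%

Excluding the 2 gap columns leaves 44 comparable sites.
The sequences differ at positions 3 (C/A), 9 (G/T), 12 (A/T), 13 (A/T), 20 (G/C), 23 (G/T), 24 (A/T), 25 (C/G), 28 (T/G), 30 (G/T), 32 (A/T), 38 (T/G), 41 (T/G), 43 (A/G).
30 of the 44 comparable sites match, so the percent identity is 30/44 × 100 = 68.2%.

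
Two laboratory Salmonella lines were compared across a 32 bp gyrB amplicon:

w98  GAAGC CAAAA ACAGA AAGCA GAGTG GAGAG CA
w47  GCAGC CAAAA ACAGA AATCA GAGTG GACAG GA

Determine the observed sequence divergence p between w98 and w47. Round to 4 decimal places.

Differing sites — 2:A/C; 18:G/T; 28:G/C; 31:C/G.
There are 4 differences over 32 sites, so p = 4/32 = 0.1250.

0.1250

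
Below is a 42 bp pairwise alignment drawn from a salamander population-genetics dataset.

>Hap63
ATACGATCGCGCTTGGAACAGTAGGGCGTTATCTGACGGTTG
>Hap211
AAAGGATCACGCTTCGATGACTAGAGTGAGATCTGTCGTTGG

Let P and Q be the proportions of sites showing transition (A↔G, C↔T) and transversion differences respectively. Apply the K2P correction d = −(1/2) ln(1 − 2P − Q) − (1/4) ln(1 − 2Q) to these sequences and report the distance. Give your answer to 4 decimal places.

0.4449

Mismatches occur at site 2 (T/A, transversion), site 4 (C/G, transversion), site 9 (G/A, transition), site 15 (G/C, transversion), site 18 (A/T, transversion), site 19 (C/G, transversion), site 21 (G/C, transversion), site 25 (G/A, transition), site 27 (C/T, transition), site 29 (T/A, transversion), site 30 (T/G, transversion), site 36 (A/T, transversion), site 39 (G/T, transversion), site 41 (T/G, transversion).
Of the 14 differences, 3 transitions and 11 transversions over 42 sites: P = 3/42 = 0.071429, Q = 11/42 = 0.261905.
d = −0.5·ln(0.595237) − 0.25·ln(0.476190) = −0.5·(-0.518796) − 0.25·(-0.741938) = 0.4449.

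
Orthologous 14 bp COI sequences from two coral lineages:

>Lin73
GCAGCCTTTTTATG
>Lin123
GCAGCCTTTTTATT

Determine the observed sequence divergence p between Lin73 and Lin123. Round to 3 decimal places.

0.071

The sequences differ at position 14 (G/T).
There are 1 differences over 14 sites, so p = 1/14 = 0.071.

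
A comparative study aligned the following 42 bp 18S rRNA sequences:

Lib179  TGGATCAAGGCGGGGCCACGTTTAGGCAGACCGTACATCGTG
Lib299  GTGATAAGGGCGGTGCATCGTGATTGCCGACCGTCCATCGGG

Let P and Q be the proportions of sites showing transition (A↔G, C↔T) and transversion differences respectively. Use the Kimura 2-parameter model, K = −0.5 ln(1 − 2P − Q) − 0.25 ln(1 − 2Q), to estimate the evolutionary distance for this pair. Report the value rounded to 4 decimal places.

0.4622

Mismatches occur at site 1 (T↔G, transversion), site 2 (G↔T, transversion), site 6 (C↔A, transversion), site 8 (A↔G, transition), site 14 (G↔T, transversion), site 17 (C↔A, transversion), site 18 (A↔T, transversion), site 22 (T↔G, transversion), site 23 (T↔A, transversion), site 24 (A↔T, transversion), site 25 (G↔T, transversion), site 28 (A↔C, transversion), site 35 (A↔C, transversion), site 41 (T↔G, transversion).
Of the 14 differences, 1 transition and 13 transversions over 42 sites: P = 1/42 = 0.023810, Q = 13/42 = 0.309524.
d = −0.5·ln(0.642856) − 0.25·ln(0.380952) = −0.5·(-0.441835) − 0.25·(-0.965082) = 0.4622.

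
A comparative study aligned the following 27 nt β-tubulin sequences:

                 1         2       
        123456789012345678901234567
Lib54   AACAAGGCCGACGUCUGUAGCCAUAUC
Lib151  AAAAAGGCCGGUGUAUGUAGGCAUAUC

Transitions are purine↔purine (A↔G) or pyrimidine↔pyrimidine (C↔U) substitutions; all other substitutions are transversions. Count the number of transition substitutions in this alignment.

2

Differing sites — 3:C/A (Tv); 11:A/G (Ti); 12:C/U (Ti); 15:C/A (Tv); 21:C/G (Tv).
Of the 5 differences, 2 transitions and 3 transversions, so the answer is 2.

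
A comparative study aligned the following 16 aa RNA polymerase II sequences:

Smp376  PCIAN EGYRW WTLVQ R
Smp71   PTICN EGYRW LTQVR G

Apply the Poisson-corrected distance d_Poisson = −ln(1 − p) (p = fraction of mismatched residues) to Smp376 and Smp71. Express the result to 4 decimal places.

Mismatches occur at site 2 (C/T), site 4 (A/C), site 11 (W/L), site 13 (L/Q), site 15 (Q/R), site 16 (R/G).
p = 6/16 = 0.375000.
d = −ln(1 − 0.375000) = −ln(0.625000) = 0.4700.

0.4700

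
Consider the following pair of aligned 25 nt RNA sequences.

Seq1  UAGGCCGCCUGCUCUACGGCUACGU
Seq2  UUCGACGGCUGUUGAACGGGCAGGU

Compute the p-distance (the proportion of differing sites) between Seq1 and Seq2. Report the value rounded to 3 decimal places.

0.400

The sequences differ at positions 2 (A/U), 3 (G/C), 5 (C/A), 8 (C/G), 12 (C/U), 14 (C/G), 15 (U/A), 20 (C/G), 21 (U/C), 23 (C/G).
There are 10 differences over 25 sites, so p = 10/25 = 0.400.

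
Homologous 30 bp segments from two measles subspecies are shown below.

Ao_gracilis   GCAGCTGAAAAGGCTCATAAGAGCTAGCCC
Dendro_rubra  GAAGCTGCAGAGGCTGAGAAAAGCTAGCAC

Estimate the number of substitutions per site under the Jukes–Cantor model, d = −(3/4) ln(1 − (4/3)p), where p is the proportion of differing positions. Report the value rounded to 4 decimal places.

0.2795

Mismatches occur at site 2 (C/A), site 8 (A/C), site 10 (A/G), site 16 (C/G), site 18 (T/G), site 21 (G/A), site 29 (C/A).
p = 7/30 = 0.233333.
d = −0.75 · ln(1 − (4/3)·0.233333) = −0.75 · ln(0.688889) = −0.75 · (-0.372675) = 0.2795.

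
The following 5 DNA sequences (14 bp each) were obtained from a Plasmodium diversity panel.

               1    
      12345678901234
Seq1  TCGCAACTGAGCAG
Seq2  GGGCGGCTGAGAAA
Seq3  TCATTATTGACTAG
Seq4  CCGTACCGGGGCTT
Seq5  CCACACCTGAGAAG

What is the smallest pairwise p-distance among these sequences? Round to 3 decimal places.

0.286

Pairwise Hamming distances:
  Seq1 vs Seq2: 6
  Seq1 vs Seq3: 6
  Seq1 vs Seq4: 7
  Seq1 vs Seq5: 4
  Seq2 vs Seq3: 10
  Seq2 vs Seq4: 10
  Seq2 vs Seq5: 6
  Seq3 vs Seq4: 11
  Seq3 vs Seq5: 7
  Seq4 vs Seq5: 7
The smallest is 4 mismatches, between Seq1 and Seq5; p = 4/14 = 0.286.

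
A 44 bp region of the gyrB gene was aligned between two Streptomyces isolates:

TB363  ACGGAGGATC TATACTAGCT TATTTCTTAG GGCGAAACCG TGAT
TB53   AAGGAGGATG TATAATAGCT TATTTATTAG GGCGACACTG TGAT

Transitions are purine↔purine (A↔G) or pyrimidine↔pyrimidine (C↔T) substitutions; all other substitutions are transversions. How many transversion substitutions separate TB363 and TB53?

Mismatches occur at site 2 (C/A, transversion), site 10 (C/G, transversion), site 15 (C/A, transversion), site 26 (C/A, transversion), site 36 (A/C, transversion), site 39 (C/T, transition).
Of the 6 differences, 1 transition and 5 transversions, so the answer is 5.

5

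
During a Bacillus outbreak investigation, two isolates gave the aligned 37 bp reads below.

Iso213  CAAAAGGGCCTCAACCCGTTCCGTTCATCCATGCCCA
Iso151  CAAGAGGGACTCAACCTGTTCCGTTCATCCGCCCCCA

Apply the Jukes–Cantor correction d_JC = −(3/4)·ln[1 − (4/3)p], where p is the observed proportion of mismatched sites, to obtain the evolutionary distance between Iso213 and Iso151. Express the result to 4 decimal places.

Mismatches occur at site 4 (A/G), site 9 (C/A), site 17 (C/T), site 31 (A/G), site 32 (T/C), site 33 (G/C).
p = 6/37 = 0.162162.
d = −0.75 · ln(1 − (4/3)·0.162162) = −0.75 · ln(0.783784) = −0.75 · (-0.243622) = 0.1827.

0.1827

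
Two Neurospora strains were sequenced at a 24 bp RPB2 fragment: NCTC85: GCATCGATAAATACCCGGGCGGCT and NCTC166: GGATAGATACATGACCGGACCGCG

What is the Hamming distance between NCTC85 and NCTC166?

8

Mismatches occur at site 2 (C/G), site 5 (C/A), site 10 (A/C), site 13 (A/G), site 14 (C/A), site 19 (G/A), site 21 (G/C), site 24 (T/G).
That gives 8 mismatches out of 24 aligned sites, so the Hamming distance is 8.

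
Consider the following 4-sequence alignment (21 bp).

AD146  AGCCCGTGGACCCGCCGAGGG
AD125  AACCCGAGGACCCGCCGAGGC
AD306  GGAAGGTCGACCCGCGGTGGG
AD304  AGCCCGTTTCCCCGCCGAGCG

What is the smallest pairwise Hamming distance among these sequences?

Pairwise Hamming distances:
  AD146 vs AD125: 3
  AD146 vs AD306: 7
  AD146 vs AD304: 4
  AD125 vs AD306: 10
  AD125 vs AD304: 7
  AD306 vs AD304: 10
The smallest is 3, between AD146 and AD125.

3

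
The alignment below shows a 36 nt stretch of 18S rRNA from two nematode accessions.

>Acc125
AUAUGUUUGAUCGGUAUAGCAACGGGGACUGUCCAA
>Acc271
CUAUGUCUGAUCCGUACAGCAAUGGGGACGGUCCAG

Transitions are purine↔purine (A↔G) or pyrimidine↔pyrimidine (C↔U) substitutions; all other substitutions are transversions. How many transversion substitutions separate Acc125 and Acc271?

Mismatches occur at site 1 (A/C, transversion), site 7 (U/C, transition), site 13 (G/C, transversion), site 17 (U/C, transition), site 23 (C/U, transition), site 30 (U/G, transversion), site 36 (A/G, transition).
Of the 7 differences, 4 transitions and 3 transversions, so the answer is 3.

3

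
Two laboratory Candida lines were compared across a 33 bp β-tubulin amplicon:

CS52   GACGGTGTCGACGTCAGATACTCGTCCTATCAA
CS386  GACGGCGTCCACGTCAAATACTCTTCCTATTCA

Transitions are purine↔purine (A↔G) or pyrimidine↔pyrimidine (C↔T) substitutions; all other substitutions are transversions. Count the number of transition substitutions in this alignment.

Differing sites — 6:T/C (Ti); 10:G/C (Tv); 17:G/A (Ti); 24:G/T (Tv); 31:C/T (Ti); 32:A/C (Tv).
Of the 6 differences, 3 transitions and 3 transversions, so the answer is 3.

3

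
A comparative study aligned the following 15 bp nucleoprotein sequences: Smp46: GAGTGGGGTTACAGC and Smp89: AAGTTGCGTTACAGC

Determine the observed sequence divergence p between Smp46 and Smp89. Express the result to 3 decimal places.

Mismatches occur at site 1 (G→A), site 5 (G→T), site 7 (G→C).
There are 3 differences over 15 sites, so p = 3/15 = 0.200.

0.200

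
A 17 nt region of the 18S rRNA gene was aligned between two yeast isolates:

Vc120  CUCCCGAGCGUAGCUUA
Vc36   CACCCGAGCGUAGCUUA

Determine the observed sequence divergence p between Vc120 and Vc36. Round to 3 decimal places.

0.059

A single mismatch occurs at site 2 (U→A).
There are 1 differences over 17 sites, so p = 1/17 = 0.059.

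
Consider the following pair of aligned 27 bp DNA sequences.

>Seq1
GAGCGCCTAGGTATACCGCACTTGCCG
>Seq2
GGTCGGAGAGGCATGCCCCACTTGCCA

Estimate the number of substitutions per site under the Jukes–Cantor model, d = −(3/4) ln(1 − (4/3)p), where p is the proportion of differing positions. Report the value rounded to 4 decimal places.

0.4408

Mismatches occur at site 2 (A↔G), site 3 (G↔T), site 6 (C↔G), site 7 (C↔A), site 8 (T↔G), site 12 (T↔C), site 15 (A↔G), site 18 (G↔C), site 27 (G↔A).
p = 9/27 = 0.333333.
d = −0.75 · ln(1 − (4/3)·0.333333) = −0.75 · ln(0.555556) = −0.75 · (-0.587786) = 0.4408.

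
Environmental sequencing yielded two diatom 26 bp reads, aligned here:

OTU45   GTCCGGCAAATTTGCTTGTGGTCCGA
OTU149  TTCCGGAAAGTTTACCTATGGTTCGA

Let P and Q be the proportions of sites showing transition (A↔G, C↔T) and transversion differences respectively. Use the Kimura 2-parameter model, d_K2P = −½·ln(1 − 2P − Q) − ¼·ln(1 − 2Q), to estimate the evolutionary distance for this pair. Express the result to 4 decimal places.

Differing sites — 1:G/T (Tv); 7:C/A (Tv); 10:A/G (Ti); 14:G/A (Ti); 16:T/C (Ti); 18:G/A (Ti); 23:C/T (Ti).
Of the 7 differences, 5 transitions and 2 transversions over 26 sites: P = 5/26 = 0.192308, Q = 2/26 = 0.076923.
d = −0.5·ln(0.538461) − 0.25·ln(0.846154) = −0.5·(-0.619040) − 0.25·(-0.167054) = 0.3513.

0.3513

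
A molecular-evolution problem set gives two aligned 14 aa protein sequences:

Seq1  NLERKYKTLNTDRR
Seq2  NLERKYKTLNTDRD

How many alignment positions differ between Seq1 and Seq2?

1

Differing sites — 14:R/D.
That gives 1 mismatch out of 14 aligned sites, so the Hamming distance is 1.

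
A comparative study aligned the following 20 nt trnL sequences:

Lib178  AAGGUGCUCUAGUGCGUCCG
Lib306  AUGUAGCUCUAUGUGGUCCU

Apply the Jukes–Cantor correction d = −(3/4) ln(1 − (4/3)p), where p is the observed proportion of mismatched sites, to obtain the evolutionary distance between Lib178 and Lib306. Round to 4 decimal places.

0.5716

Mismatches occur at site 2 (A→U), site 4 (G→U), site 5 (U→A), site 12 (G→U), site 13 (U→G), site 14 (G→U), site 15 (C→G), site 20 (G→U).
p = 8/20 = 0.400000.
d = −0.75 · ln(1 − (4/3)·0.400000) = −0.75 · ln(0.466667) = −0.75 · (-0.762139) = 0.5716.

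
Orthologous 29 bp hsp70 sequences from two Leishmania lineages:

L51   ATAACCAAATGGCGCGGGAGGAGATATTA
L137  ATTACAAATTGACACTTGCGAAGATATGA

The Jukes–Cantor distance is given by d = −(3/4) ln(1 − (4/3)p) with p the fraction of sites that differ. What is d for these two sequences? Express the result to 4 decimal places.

Differing sites — 3:A/T; 6:C/A; 9:A/T; 12:G/A; 14:G/A; 16:G/T; 17:G/T; 19:A/C; 21:G/A; 28:T/G.
p = 10/29 = 0.344828.
d = −0.75 · ln(1 − (4/3)·0.344828) = −0.75 · ln(0.540229) = −0.75 · (-0.615762) = 0.4618.

0.4618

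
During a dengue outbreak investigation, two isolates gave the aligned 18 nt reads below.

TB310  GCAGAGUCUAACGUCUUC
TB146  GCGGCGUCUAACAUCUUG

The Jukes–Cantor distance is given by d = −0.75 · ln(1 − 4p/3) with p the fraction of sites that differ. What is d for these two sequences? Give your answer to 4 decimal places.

Differing sites — 3:A/G; 5:A/C; 13:G/A; 18:C/G.
p = 4/18 = 0.222222.
d = −0.75 · ln(1 − (4/3)·0.222222) = −0.75 · ln(0.703704) = −0.75 · (-0.351397) = 0.2635.

0.2635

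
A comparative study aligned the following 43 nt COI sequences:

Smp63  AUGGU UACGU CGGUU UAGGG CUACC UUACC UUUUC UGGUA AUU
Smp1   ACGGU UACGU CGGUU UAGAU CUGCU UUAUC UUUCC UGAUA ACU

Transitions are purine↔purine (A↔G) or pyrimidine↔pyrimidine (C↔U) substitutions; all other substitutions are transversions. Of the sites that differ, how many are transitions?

8

Differing sites — 2:U/C (Ti); 19:G/A (Ti); 20:G/U (Tv); 23:A/G (Ti); 25:C/U (Ti); 29:C/U (Ti); 34:U/C (Ti); 38:G/A (Ti); 42:U/C (Ti).
Of the 9 differences, 8 transitions and 1 transversion, so the answer is 8.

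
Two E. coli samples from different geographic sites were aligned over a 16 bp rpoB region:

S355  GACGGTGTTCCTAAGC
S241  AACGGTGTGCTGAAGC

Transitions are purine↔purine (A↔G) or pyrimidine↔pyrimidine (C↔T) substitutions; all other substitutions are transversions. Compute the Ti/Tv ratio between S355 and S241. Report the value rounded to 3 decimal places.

Differing sites — 1:G/A (Ti); 9:T/G (Tv); 11:C/T (Ti); 12:T/G (Tv).
Of the 4 differences, 2 transitions and 2 transversions, so Ti/Tv = 2/2 = 1.000.

1.000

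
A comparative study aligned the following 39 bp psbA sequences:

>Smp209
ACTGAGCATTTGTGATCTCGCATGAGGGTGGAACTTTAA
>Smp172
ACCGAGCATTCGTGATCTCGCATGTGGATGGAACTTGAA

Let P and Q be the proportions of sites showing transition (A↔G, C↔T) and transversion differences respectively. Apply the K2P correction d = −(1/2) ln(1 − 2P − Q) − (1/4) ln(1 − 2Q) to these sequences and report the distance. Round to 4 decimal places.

0.1418

The sequences differ at positions 3 (T/C, transition), 11 (T/C, transition), 25 (A/T, transversion), 28 (G/A, transition), 37 (T/G, transversion).
Of the 5 differences, 3 transitions and 2 transversions over 39 sites: P = 3/39 = 0.076923, Q = 2/39 = 0.051282.
d = −0.5·ln(0.794872) − 0.25·ln(0.897436) = −0.5·(-0.229574) − 0.25·(-0.108213) = 0.1418.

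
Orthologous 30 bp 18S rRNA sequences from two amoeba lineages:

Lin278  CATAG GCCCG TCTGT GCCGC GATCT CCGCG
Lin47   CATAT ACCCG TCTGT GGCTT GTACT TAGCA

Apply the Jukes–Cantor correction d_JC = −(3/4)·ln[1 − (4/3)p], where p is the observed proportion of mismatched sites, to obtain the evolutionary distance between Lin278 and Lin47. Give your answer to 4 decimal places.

The sequences differ at positions 5 (G/T), 6 (G/A), 17 (C/G), 19 (G/T), 20 (C/T), 22 (A/T), 23 (T/A), 26 (C/T), 27 (C/A), 30 (G/A).
p = 10/30 = 0.333333.
d = −0.75 · ln(1 − (4/3)·0.333333) = −0.75 · ln(0.555556) = −0.75 · (-0.587786) = 0.4408.

0.4408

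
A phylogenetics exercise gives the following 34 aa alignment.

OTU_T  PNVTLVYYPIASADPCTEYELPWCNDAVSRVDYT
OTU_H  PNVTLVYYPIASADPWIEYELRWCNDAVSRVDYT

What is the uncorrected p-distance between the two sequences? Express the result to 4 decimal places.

The sequences differ at positions 16 (C/W), 17 (T/I), 22 (P/R).
There are 3 differences over 34 sites, so p = 3/34 = 0.0882.

0.0882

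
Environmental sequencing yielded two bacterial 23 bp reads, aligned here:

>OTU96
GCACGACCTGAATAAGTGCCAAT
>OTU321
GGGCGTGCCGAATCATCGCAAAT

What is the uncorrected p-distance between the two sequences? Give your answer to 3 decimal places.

Differing sites — 2:C/G; 3:A/G; 6:A/T; 7:C/G; 9:T/C; 14:A/C; 16:G/T; 17:T/C; 20:C/A.
There are 9 differences over 23 sites, so p = 9/23 = 0.391.

0.391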